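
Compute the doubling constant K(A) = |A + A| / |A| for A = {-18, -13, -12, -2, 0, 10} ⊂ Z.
K = |A + A| / |A| = 20/6 = 10/3

Enumerate A + A = {a + b : a, b ∈ A}. With |A| = 6, there are |A|^2 = 36 ordered sum pairs; collecting distinct values, A + A = {-36, -31, -30, -26, -25, -24, -20, -18, -15, -14, -13, -12, -8, -4, -3, -2, 0, 8, 10, 20}, so |A + A| = 20. Thus K = 20/6 = 10/3. For comparison, the minimum possible |A + A| over all 6-element sets is 2·6 − 1 = 11 (so min K = 11/6), attained only by arithmetic progressions.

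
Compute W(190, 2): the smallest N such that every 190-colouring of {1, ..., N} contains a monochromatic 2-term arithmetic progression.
W(190, 2) = 190 + 1 = 191

A 2-term AP is any pair of integers, so a monochromatic 2-AP exists iff some colour is used at least twice. With 190 colours, the colouring i ↦ i on {1, ..., 190} uses each colour once, avoiding any monochromatic pair, so W(190, 2) > 190. For {1, ..., 191}, pigeonhole forces two integers of the same colour, which form a monochromatic 2-AP. Hence W(190, 2) = 191.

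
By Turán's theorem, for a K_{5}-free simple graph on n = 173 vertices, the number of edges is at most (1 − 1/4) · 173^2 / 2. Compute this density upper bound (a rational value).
Turán density bound = (3/4) · 173^2/2 = 89787/8 ≈ 11223.375

Turán's theorem: ex(n, K_{r+1}) is achieved by the complete r-partite Turán graph T(n, r) with parts as balanced as possible, and is at most (1 − 1/r) · n^2/2. For r = 4, n = 173: the density bound is (3/4) · 29929/2 = 89787/8 ≈ 11223.375. The integer-valued extremum is e(T(173, 4)) = 11223, which is strictly less than the density bound 89787/8 since 4 ∤ 173 (the parts of T(173, 4) cannot all be equal).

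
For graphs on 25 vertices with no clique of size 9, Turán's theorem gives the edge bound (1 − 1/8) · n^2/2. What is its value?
Turán density bound = (7/8) · 25^2/2 = 4375/16 ≈ 273.4375

Turán's theorem: ex(n, K_{r+1}) is achieved by the complete r-partite Turán graph T(n, r) with parts as balanced as possible, and is at most (1 − 1/r) · n^2/2. For r = 8, n = 25: the density bound is (7/8) · 625/2 = 4375/16 ≈ 273.4375. The integer-valued extremum is e(T(25, 8)) = 273, which is strictly less than the density bound 4375/16 since 8 ∤ 25 (the parts of T(25, 8) cannot all be equal).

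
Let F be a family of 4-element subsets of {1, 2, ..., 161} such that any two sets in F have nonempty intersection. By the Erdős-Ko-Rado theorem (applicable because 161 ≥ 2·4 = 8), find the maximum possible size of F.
max |F| = C(160, 3) = 669920

Erdős-Ko-Rado (1961): when n ≥ 2k, max |F| = C(n−1, k−1). The bound is attained by the star {A : i ∈ A} for any fixed i ∈ [n]. Here C(161−1, 4−1) = C(160, 3) = 669920.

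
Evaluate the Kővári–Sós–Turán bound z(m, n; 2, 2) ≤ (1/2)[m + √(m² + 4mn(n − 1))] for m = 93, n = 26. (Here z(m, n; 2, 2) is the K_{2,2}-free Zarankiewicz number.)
z(93, 26; 2, 2) ≤ (1/2)[93 + √(93² + 4·93·26·25)] = (1/2)[93 + √250449] = 296.7244

Kővári–Sós–Turán: let r_1, ..., r_93 be the row sums and z = Σ r_i the total number of 1s. Each pair of columns can share at most one row with both entries 1 (else a 2×2 all-ones block appears), so Σ_i C(r_i, 2) ≤ C(26, 2) = 325. By convexity Σ_i C(r_i, 2) ≥ 93·C(z/93, 2) = z(z − 93)/(2·93), giving z² − 93z − 93·26·25 ≤ 0 and hence z ≤ (1/2)[93 + √(8649 + 4·60450)] = (1/2)[93 + √250449] ≈ (1/2)(93 + 500.4488) = 296.7244.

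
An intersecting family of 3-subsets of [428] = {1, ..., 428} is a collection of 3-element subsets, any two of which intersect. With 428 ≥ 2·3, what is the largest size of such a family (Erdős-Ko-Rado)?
max |F| = C(427, 2) = 90951

Erdős-Ko-Rado (1961): when n ≥ 2k, max |F| = C(n−1, k−1). The bound is attained by the star {A : i ∈ A} for any fixed i ∈ [n]. Here C(428−1, 3−1) = C(427, 2) = 90951.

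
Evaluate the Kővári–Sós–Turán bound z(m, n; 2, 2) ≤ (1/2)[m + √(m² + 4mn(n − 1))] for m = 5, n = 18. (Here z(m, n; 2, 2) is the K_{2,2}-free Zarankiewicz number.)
z(5, 18; 2, 2) ≤ (1/2)[5 + √(5² + 4·5·18·17)] = (1/2)[5 + √6145] = 41.695

Kővári–Sós–Turán: let r_1, ..., r_5 be the row sums and z = Σ r_i the total number of 1s. Each pair of columns can share at most one row with both entries 1 (else a 2×2 all-ones block appears), so Σ_i C(r_i, 2) ≤ C(18, 2) = 153. By convexity Σ_i C(r_i, 2) ≥ 5·C(z/5, 2) = z(z − 5)/(2·5), giving z² − 5z − 5·18·17 ≤ 0 and hence z ≤ (1/2)[5 + √(25 + 4·1530)] = (1/2)[5 + √6145] ≈ (1/2)(5 + 78.3901) = 41.695.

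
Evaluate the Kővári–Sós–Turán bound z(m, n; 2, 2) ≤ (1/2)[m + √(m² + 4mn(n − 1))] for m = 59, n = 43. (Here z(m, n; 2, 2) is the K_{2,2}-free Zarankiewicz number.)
z(59, 43; 2, 2) ≤ (1/2)[59 + √(59² + 4·59·43·42)] = (1/2)[59 + √429697] = 357.2564

Kővári–Sós–Turán: let r_1, ..., r_59 be the row sums and z = Σ r_i the total number of 1s. Each pair of columns can share at most one row with both entries 1 (else a 2×2 all-ones block appears), so Σ_i C(r_i, 2) ≤ C(43, 2) = 903. By convexity Σ_i C(r_i, 2) ≥ 59·C(z/59, 2) = z(z − 59)/(2·59), giving z² − 59z − 59·43·42 ≤ 0 and hence z ≤ (1/2)[59 + √(3481 + 4·106554)] = (1/2)[59 + √429697] ≈ (1/2)(59 + 655.5128) = 357.2564.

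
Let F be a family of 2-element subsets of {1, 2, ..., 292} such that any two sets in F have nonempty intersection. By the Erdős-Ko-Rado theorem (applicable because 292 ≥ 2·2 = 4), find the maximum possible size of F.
max |F| = C(291, 1) = 291

The Erdős-Ko-Rado theorem states: for n ≥ 2k, an intersecting family of k-subsets of an n-element set has size at most C(n − 1, k − 1), with equality for 'star' families {A ⊆ [n] : |A| = k, i ∈ A} (fix an element i). For n = 292, k = 2: C(291, 1) = 291.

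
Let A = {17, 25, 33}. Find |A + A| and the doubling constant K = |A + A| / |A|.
K = |A + A| / |A| = 5/3

Enumerate A + A = {a + b : a, b ∈ A}. With |A| = 3, there are |A|^2 = 9 ordered sum pairs; collecting distinct values, A + A = {34, 42, 50, 58, 66}, so |A + A| = 5. Thus K = 5/3. Here |A + A| = 2|A| − 1 = 5, the minimum possible — so K = 5/3 is minimal, which holds iff A is an arithmetic progression.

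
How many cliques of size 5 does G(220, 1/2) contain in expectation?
E[# K_5] = C(220, 5) · (1/2)^C(5, 2) = 4102565544 / 2^10 = 512820693/128 = 4006411.6640625

For each 5-subset S of vertices (there are C(220, 5) = 4102565544 such S), let X_S = 1 if S induces a K_5 (all C(5, 2) = 10 edges present). Then P(X_S = 1) = (1/2)^10 = 1/1024. By linearity of expectation, E[# K_5] = C(220, 5) · (1/2)^10 = 4102565544 / 1024 = 512820693/128 = 4006411.6640625.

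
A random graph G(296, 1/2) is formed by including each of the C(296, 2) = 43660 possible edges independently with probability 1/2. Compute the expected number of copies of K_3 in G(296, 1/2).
E[# K_3] = C(296, 3) · (1/2)^C(3, 2) = 4278680 / 2^3 = 534835

For each 3-subset S of vertices (there are C(296, 3) = 4278680 such S), let X_S = 1 if S induces a K_3 (all C(3, 2) = 3 edges present). Then P(X_S = 1) = (1/2)^3 = 1/8. By linearity of expectation, E[# K_3] = C(296, 3) · (1/2)^3 = 4278680 / 8 = 534835.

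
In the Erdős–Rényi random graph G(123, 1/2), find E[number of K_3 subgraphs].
E[# K_3] = C(123, 3) · (1/2)^C(3, 2) = 302621 / 2^3 = 37827.625

For each 3-subset S of vertices (there are C(123, 3) = 302621 such S), let X_S = 1 if S induces a K_3 (all C(3, 2) = 3 edges present). Then P(X_S = 1) = (1/2)^3 = 1/8. By linearity of expectation, E[# K_3] = C(123, 3) · (1/2)^3 = 302621 / 8 = 37827.625.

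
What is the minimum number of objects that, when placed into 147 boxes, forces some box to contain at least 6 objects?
n = (6 − 1)·147 + 1 = 736

By the generalised pigeonhole principle, to guarantee some box contains ≥ r objects we need more than (r − 1) · k objects total. Threshold: n = (r − 1) · k + 1. With r = 6 and k = 147: n = 5 · 147 + 1 = 735 + 1 = 736. For n = 735 = 5 · 147, we can put exactly 5 objects in every box, avoiding 6 in any single one — so 736 is tight.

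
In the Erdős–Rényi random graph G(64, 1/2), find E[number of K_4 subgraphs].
E[# K_4] = C(64, 4) · (1/2)^C(4, 2) = 635376 / 2^6 = 39711/4 = 9927.75

For each 4-subset S of vertices (there are C(64, 4) = 635376 such S), let X_S = 1 if S induces a K_4 (all C(4, 2) = 6 edges present). Then P(X_S = 1) = (1/2)^6 = 1/64. By linearity of expectation, E[# K_4] = C(64, 4) · (1/2)^6 = 635376 / 64 = 39711/4 = 9927.75.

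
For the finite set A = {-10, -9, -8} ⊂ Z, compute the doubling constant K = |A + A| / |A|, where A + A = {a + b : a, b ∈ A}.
K = |A + A| / |A| = 5/3

Enumerate A + A = {a + b : a, b ∈ A}. With |A| = 3, there are |A|^2 = 9 ordered sum pairs; collecting distinct values, A + A = {-20, -19, -18, -17, -16}, so |A + A| = 5. Thus K = 5/3. Here |A + A| = 2|A| − 1 = 5, the minimum possible — so K = 5/3 is minimal, which holds iff A is an arithmetic progression.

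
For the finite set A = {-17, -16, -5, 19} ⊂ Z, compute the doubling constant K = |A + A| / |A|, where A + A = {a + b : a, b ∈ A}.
K = |A + A| / |A| = 10/4 = 5/2

Enumerate A + A = {a + b : a, b ∈ A}. With |A| = 4, there are |A|^2 = 16 ordered sum pairs; collecting distinct values, A + A = {-34, -33, -32, -22, -21, -10, 2, 3, 14, 38}, so |A + A| = 10. Thus K = 10/4 = 5/2. For comparison, the minimum possible |A + A| over all 4-element sets is 2·4 − 1 = 7 (so min K = 7/4), attained only by arithmetic progressions.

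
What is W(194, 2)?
W(194, 2) = 194 + 1 = 195

A 2-term AP is any pair of integers, so a monochromatic 2-AP exists iff some colour is used at least twice. With 194 colours, the colouring i ↦ i on {1, ..., 194} uses each colour once, avoiding any monochromatic pair, so W(194, 2) > 194. For {1, ..., 195}, pigeonhole forces two integers of the same colour, which form a monochromatic 2-AP. Hence W(194, 2) = 195.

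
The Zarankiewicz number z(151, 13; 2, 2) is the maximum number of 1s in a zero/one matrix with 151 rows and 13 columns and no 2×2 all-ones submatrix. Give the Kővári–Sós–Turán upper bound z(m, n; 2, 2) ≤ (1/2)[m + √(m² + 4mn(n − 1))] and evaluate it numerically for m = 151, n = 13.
z(151, 13; 2, 2) ≤ (1/2)[151 + √(151² + 4·151·13·12)] = (1/2)[151 + √117025] = 246.5446

Kővári–Sós–Turán: let r_1, ..., r_151 be the row sums and z = Σ r_i the total number of 1s. Each pair of columns can share at most one row with both entries 1 (else a 2×2 all-ones block appears), so Σ_i C(r_i, 2) ≤ C(13, 2) = 78. By convexity Σ_i C(r_i, 2) ≥ 151·C(z/151, 2) = z(z − 151)/(2·151), giving z² − 151z − 151·13·12 ≤ 0 and hence z ≤ (1/2)[151 + √(22801 + 4·23556)] = (1/2)[151 + √117025] ≈ (1/2)(151 + 342.0892) = 246.5446.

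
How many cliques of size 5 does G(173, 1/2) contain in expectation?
E[# K_5] = C(173, 5) · (1/2)^C(5, 2) = 1218218079 / 2^10 ≈ 1189666.092773

For each 5-subset S of vertices (there are C(173, 5) = 1218218079 such S), let X_S = 1 if S induces a K_5 (all C(5, 2) = 10 edges present). Then P(X_S = 1) = (1/2)^10 = 1/1024. By linearity of expectation, E[# K_5] = C(173, 5) · (1/2)^10 = 1218218079 / 1024 ≈ 1189666.092773.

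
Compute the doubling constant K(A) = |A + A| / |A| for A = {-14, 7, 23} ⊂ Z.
K = |A + A| / |A| = 6/3 = 2

Enumerate A + A = {a + b : a, b ∈ A}. With |A| = 3, there are |A|^2 = 9 ordered sum pairs; collecting distinct values, A + A = {-28, -7, 9, 14, 30, 46}, so |A + A| = 6. Thus K = 6/3 = 2. For comparison, the minimum possible |A + A| over all 3-element sets is 2·3 − 1 = 5 (so min K = 5/3), attained only by arithmetic progressions.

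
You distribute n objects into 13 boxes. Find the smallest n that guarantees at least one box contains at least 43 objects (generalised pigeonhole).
n = (43 − 1)·13 + 1 = 547

By the generalised pigeonhole principle, to guarantee some box contains ≥ r objects we need more than (r − 1) · k objects total. Threshold: n = (r − 1) · k + 1. With r = 43 and k = 13: n = 42 · 13 + 1 = 546 + 1 = 547. For n = 546 = 42 · 13, we can put exactly 42 objects in every box, avoiding 43 in any single one — so 547 is tight.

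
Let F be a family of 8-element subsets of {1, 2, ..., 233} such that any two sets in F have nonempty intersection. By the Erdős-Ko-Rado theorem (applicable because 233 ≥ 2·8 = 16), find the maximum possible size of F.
max |F| = C(232, 7) = 6550913878696

Erdős-Ko-Rado (1961): when n ≥ 2k, max |F| = C(n−1, k−1). The bound is attained by the star {A : i ∈ A} for any fixed i ∈ [n]. Here C(233−1, 8−1) = C(232, 7) = 6550913878696.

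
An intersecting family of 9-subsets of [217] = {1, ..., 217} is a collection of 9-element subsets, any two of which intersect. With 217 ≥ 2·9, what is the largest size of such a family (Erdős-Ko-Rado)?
max |F| = C(216, 8) = 103073959989495

The Erdős-Ko-Rado theorem states: for n ≥ 2k, an intersecting family of k-subsets of an n-element set has size at most C(n − 1, k − 1), with equality for 'star' families {A ⊆ [n] : |A| = k, i ∈ A} (fix an element i). For n = 217, k = 9: C(216, 8) = 103073959989495.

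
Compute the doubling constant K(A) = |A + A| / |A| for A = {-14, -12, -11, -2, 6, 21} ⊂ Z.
K = |A + A| / |A| = 21/6 = 7/2

Enumerate A + A = {a + b : a, b ∈ A}. With |A| = 6, there are |A|^2 = 36 ordered sum pairs; collecting distinct values, A + A = {-28, -26, -25, -24, -23, -22, -16, -14, -13, -8, -6, -5, -4, 4, 7, 9, 10, 12, 19, 27, 42}, so |A + A| = 21. Thus K = 21/6 = 7/2. For comparison, the minimum possible |A + A| over all 6-element sets is 2·6 − 1 = 11 (so min K = 11/6), attained only by arithmetic progressions.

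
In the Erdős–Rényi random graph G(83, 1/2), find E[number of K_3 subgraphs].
E[# K_3] = C(83, 3) · (1/2)^C(3, 2) = 91881 / 2^3 = 11485.125

For each 3-subset S of vertices (there are C(83, 3) = 91881 such S), let X_S = 1 if S induces a K_3 (all C(3, 2) = 3 edges present). Then P(X_S = 1) = (1/2)^3 = 1/8. By linearity of expectation, E[# K_3] = C(83, 3) · (1/2)^3 = 91881 / 8 = 11485.125.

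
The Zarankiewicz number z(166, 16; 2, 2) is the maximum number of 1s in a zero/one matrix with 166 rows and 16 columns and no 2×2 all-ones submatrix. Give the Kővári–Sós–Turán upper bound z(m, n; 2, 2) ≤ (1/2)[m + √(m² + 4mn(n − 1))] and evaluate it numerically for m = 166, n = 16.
z(166, 16; 2, 2) ≤ (1/2)[166 + √(166² + 4·166·16·15)] = (1/2)[166 + √186916] = 299.1689

Kővári–Sós–Turán: let r_1, ..., r_166 be the row sums and z = Σ r_i the total number of 1s. Each pair of columns can share at most one row with both entries 1 (else a 2×2 all-ones block appears), so Σ_i C(r_i, 2) ≤ C(16, 2) = 120. By convexity Σ_i C(r_i, 2) ≥ 166·C(z/166, 2) = z(z − 166)/(2·166), giving z² − 166z − 166·16·15 ≤ 0 and hence z ≤ (1/2)[166 + √(27556 + 4·39840)] = (1/2)[166 + √186916] ≈ (1/2)(166 + 432.3378) = 299.1689.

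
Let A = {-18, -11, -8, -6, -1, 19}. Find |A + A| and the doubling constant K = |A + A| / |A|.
K = |A + A| / |A| = 19/6

Enumerate A + A = {a + b : a, b ∈ A}. With |A| = 6, there are |A|^2 = 36 ordered sum pairs; collecting distinct values, A + A = {-36, -29, -26, -24, -22, -19, -17, -16, -14, -12, -9, -7, -2, 1, 8, 11, 13, 18, 38}, so |A + A| = 19. Thus K = 19/6. For comparison, the minimum possible |A + A| over all 6-element sets is 2·6 − 1 = 11 (so min K = 11/6), attained only by arithmetic progressions.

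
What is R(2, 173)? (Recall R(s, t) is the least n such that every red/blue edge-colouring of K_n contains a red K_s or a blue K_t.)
R(2, 173) = 173

R(2, k) = k for all k ≥ 2: in a 2-colouring of K_k, either some edge is red (a red K_2) or all edges are blue (a blue K_k). And K_{172} coloured all-blue has no blue K_173, so R(2, 173) > 172. Hence R(2, 173) = 173.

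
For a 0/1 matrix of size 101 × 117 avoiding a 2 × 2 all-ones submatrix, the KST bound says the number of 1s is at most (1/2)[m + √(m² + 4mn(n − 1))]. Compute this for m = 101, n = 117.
z(101, 117; 2, 2) ≤ (1/2)[101 + √(101² + 4·101·117·116)] = (1/2)[101 + √5493289] = 1222.3883

Kővári–Sós–Turán: let r_1, ..., r_101 be the row sums and z = Σ r_i the total number of 1s. Each pair of columns can share at most one row with both entries 1 (else a 2×2 all-ones block appears), so Σ_i C(r_i, 2) ≤ C(117, 2) = 6786. By convexity Σ_i C(r_i, 2) ≥ 101·C(z/101, 2) = z(z − 101)/(2·101), giving z² − 101z − 101·117·116 ≤ 0 and hence z ≤ (1/2)[101 + √(10201 + 4·1370772)] = (1/2)[101 + √5493289] ≈ (1/2)(101 + 2343.7767) = 1222.3883.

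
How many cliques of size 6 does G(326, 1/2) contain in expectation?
E[# K_6] = C(326, 6) · (1/2)^C(6, 2) = 1591757486865 / 2^15 ≈ 48576583.461456

For each 6-subset S of vertices (there are C(326, 6) = 1591757486865 such S), let X_S = 1 if S induces a K_6 (all C(6, 2) = 15 edges present). Then P(X_S = 1) = (1/2)^15 = 1/32768. By linearity of expectation, E[# K_6] = C(326, 6) · (1/2)^15 = 1591757486865 / 32768 ≈ 48576583.461456.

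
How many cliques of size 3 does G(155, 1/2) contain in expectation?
E[# K_3] = C(155, 3) · (1/2)^C(3, 2) = 608685 / 2^3 = 76085.625

For each 3-subset S of vertices (there are C(155, 3) = 608685 such S), let X_S = 1 if S induces a K_3 (all C(3, 2) = 3 edges present). Then P(X_S = 1) = (1/2)^3 = 1/8. By linearity of expectation, E[# K_3] = C(155, 3) · (1/2)^3 = 608685 / 8 = 76085.625.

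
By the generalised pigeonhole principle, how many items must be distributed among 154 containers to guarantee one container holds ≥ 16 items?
n = (16 − 1)·154 + 1 = 2311

By the generalised pigeonhole principle, to guarantee some box contains ≥ r objects we need more than (r − 1) · k objects total. Threshold: n = (r − 1) · k + 1. With r = 16 and k = 154: n = 15 · 154 + 1 = 2310 + 1 = 2311. For n = 2310 = 15 · 154, we can put exactly 15 objects in every box, avoiding 16 in any single one — so 2311 is tight.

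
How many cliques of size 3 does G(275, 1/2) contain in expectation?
E[# K_3] = C(275, 3) · (1/2)^C(3, 2) = 3428425 / 2^3 = 428553.125

For each 3-subset S of vertices (there are C(275, 3) = 3428425 such S), let X_S = 1 if S induces a K_3 (all C(3, 2) = 3 edges present). Then P(X_S = 1) = (1/2)^3 = 1/8. By linearity of expectation, E[# K_3] = C(275, 3) · (1/2)^3 = 3428425 / 8 = 428553.125.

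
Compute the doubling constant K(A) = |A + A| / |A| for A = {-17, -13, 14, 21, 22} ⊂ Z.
K = |A + A| / |A| = 15/5 = 3

Enumerate A + A = {a + b : a, b ∈ A}. With |A| = 5, there are |A|^2 = 25 ordered sum pairs; collecting distinct values, A + A = {-34, -30, -26, -3, 1, 4, 5, 8, 9, 28, 35, 36, 42, 43, 44}, so |A + A| = 15. Thus K = 15/5 = 3. For comparison, the minimum possible |A + A| over all 5-element sets is 2·5 − 1 = 9 (so min K = 9/5), attained only by arithmetic progressions.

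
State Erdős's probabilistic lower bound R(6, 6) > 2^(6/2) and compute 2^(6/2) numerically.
2^(6/2) = 8; so R(6, 6) > 8

Colour each edge of K_n uniformly at random with red/blue. The expected number of monochromatic K_6 is C(n, 6) · 2 · 2^(−C(6,2)). If C(n, 6) · 2^(1 − C(6,2)) < 1, then with positive probability no monochromatic K_6 exists, so R(6, 6) > n. The standard estimate C(n, 6) ≤ n^6/6! shows this inequality holds whenever n ≤ 2^(6/2) (since 6! · 2^(C(6,2) − 1) > 2^(6^2/2) ≥ n^6). Hence R(6, 6) > 2^(6/2) = 8.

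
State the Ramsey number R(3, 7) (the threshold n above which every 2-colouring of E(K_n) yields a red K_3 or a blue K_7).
R(3, 7) = 23

Lower bound: an explicit 2-colouring of K_{22} (typically a Paley-type or other structured construction) avoids a red K_3 and a blue K_7, showing R(3, 7) > 22.
Upper bound: the simple Erdős–Szekeres recurrence only gives R(3, 7) ≤ 25; the tight bound R(3, 7) ≤ 23 requires a sharper case analysis (or computer search) of 2-colourings of K_{23}.
Hence R(3, 7) = 23.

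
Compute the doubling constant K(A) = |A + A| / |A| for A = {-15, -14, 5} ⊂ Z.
K = |A + A| / |A| = 6/3 = 2

Enumerate A + A = {a + b : a, b ∈ A}. With |A| = 3, there are |A|^2 = 9 ordered sum pairs; collecting distinct values, A + A = {-30, -29, -28, -10, -9, 10}, so |A + A| = 6. Thus K = 6/3 = 2. For comparison, the minimum possible |A + A| over all 3-element sets is 2·3 − 1 = 5 (so min K = 5/3), attained only by arithmetic progressions.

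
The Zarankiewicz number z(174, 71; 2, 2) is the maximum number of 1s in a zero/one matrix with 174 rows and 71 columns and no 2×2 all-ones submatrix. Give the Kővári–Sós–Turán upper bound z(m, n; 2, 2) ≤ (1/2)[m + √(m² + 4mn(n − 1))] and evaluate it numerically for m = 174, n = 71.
z(174, 71; 2, 2) ≤ (1/2)[174 + √(174² + 4·174·71·70)] = (1/2)[174 + √3489396] = 1020.9963

Kővári–Sós–Turán: let r_1, ..., r_174 be the row sums and z = Σ r_i the total number of 1s. Each pair of columns can share at most one row with both entries 1 (else a 2×2 all-ones block appears), so Σ_i C(r_i, 2) ≤ C(71, 2) = 2485. By convexity Σ_i C(r_i, 2) ≥ 174·C(z/174, 2) = z(z − 174)/(2·174), giving z² − 174z − 174·71·70 ≤ 0 and hence z ≤ (1/2)[174 + √(30276 + 4·864780)] = (1/2)[174 + √3489396] ≈ (1/2)(174 + 1867.9925) = 1020.9963.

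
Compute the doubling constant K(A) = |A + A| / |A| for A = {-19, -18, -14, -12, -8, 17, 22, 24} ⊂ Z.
K = |A + A| / |A| = 32/8 = 4

Enumerate A + A = {a + b : a, b ∈ A}. With |A| = 8, there are |A|^2 = 64 ordered sum pairs; collecting distinct values, A + A = {-38, -37, -36, -33, -32, -31, -30, -28, -27, -26, -24, -22, -20, -16, -2, -1, 3, 4, 5, 6, 8, 9, 10, 12, 14, 16, 34, 39, 41, 44, 46, 48}, so |A + A| = 32. Thus K = 32/8 = 4. For comparison, the minimum possible |A + A| over all 8-element sets is 2·8 − 1 = 15 (so min K = 15/8), attained only by arithmetic progressions.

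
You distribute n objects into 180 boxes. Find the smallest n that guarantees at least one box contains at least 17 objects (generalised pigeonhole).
n = (17 − 1)·180 + 1 = 2881

By the generalised pigeonhole principle, to guarantee some box contains ≥ r objects we need more than (r − 1) · k objects total. Threshold: n = (r − 1) · k + 1. With r = 17 and k = 180: n = 16 · 180 + 1 = 2880 + 1 = 2881. For n = 2880 = 16 · 180, we can put exactly 16 objects in every box, avoiding 17 in any single one — so 2881 is tight.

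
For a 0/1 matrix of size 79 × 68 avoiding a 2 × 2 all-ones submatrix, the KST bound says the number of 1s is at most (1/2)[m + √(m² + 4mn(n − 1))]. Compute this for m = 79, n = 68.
z(79, 68; 2, 2) ≤ (1/2)[79 + √(79² + 4·79·68·67)] = (1/2)[79 + √1445937] = 640.7356

Kővári–Sós–Turán: let r_1, ..., r_79 be the row sums and z = Σ r_i the total number of 1s. Each pair of columns can share at most one row with both entries 1 (else a 2×2 all-ones block appears), so Σ_i C(r_i, 2) ≤ C(68, 2) = 2278. By convexity Σ_i C(r_i, 2) ≥ 79·C(z/79, 2) = z(z − 79)/(2·79), giving z² − 79z − 79·68·67 ≤ 0 and hence z ≤ (1/2)[79 + √(6241 + 4·359924)] = (1/2)[79 + √1445937] ≈ (1/2)(79 + 1202.4712) = 640.7356.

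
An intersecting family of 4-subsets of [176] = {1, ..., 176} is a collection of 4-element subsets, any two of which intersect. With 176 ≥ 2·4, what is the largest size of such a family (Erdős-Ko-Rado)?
max |F| = C(175, 3) = 877975

Erdős-Ko-Rado (1961): when n ≥ 2k, max |F| = C(n−1, k−1). The bound is attained by the star {A : i ∈ A} for any fixed i ∈ [n]. Here C(176−1, 4−1) = C(175, 3) = 877975.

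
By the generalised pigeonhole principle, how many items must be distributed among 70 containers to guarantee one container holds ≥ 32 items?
n = (32 − 1)·70 + 1 = 2171

By the generalised pigeonhole principle, to guarantee some box contains ≥ r objects we need more than (r − 1) · k objects total. Threshold: n = (r − 1) · k + 1. With r = 32 and k = 70: n = 31 · 70 + 1 = 2170 + 1 = 2171. For n = 2170 = 31 · 70, we can put exactly 31 objects in every box, avoiding 32 in any single one — so 2171 is tight.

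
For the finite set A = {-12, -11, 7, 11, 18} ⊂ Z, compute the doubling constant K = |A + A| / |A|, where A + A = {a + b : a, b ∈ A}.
K = |A + A| / |A| = 15/5 = 3

Enumerate A + A = {a + b : a, b ∈ A}. With |A| = 5, there are |A|^2 = 25 ordered sum pairs; collecting distinct values, A + A = {-24, -23, -22, -5, -4, -1, 0, 6, 7, 14, 18, 22, 25, 29, 36}, so |A + A| = 15. Thus K = 15/5 = 3. For comparison, the minimum possible |A + A| over all 5-element sets is 2·5 − 1 = 9 (so min K = 9/5), attained only by arithmetic progressions.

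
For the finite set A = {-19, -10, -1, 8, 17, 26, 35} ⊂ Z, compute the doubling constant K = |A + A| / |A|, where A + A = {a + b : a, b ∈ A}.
K = |A + A| / |A| = 13/7

Enumerate A + A = {a + b : a, b ∈ A}. With |A| = 7, there are |A|^2 = 49 ordered sum pairs; collecting distinct values, A + A = {-38, -29, -20, -11, -2, 7, 16, 25, 34, 43, 52, 61, 70}, so |A + A| = 13. Thus K = 13/7. Here |A + A| = 2|A| − 1 = 13, the minimum possible — so K = 13/7 is minimal, which holds iff A is an arithmetic progression.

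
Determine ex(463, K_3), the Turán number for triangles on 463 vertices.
ex(463, K_3) = ⌊463^2/4⌋ = 53592

Mantel (1907): a triangle-free graph on n vertices has at most ⌊n^2/4⌋ edges, with equality for the complete bipartite graph K_{⌊n/2⌋, ⌈n/2⌉}. For n = 463: ⌊463^2/4⌋ = ⌊214369/4⌋ = 53592. The extremal graph is K_{231, 232}, which has 231·232 = 53592 edges.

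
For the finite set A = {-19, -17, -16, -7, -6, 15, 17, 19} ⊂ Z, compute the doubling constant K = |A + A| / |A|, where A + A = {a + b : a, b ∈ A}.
K = |A + A| / |A| = 32/8 = 4

Enumerate A + A = {a + b : a, b ∈ A}. With |A| = 8, there are |A|^2 = 64 ordered sum pairs; collecting distinct values, A + A = {-38, -36, -35, -34, -33, -32, -26, -25, -24, -23, -22, -14, -13, -12, -4, -2, -1, 0, 1, 2, 3, 8, 9, 10, 11, 12, 13, 30, 32, 34, 36, 38}, so |A + A| = 32. Thus K = 32/8 = 4. For comparison, the minimum possible |A + A| over all 8-element sets is 2·8 − 1 = 15 (so min K = 15/8), attained only by arithmetic progressions.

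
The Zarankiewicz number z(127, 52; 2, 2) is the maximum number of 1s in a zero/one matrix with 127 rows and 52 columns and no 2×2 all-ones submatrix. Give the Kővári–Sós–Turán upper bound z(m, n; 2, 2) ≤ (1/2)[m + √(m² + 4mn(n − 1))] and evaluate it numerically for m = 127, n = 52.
z(127, 52; 2, 2) ≤ (1/2)[127 + √(127² + 4·127·52·51)] = (1/2)[127 + √1363345] = 647.3118

Kővári–Sós–Turán: let r_1, ..., r_127 be the row sums and z = Σ r_i the total number of 1s. Each pair of columns can share at most one row with both entries 1 (else a 2×2 all-ones block appears), so Σ_i C(r_i, 2) ≤ C(52, 2) = 1326. By convexity Σ_i C(r_i, 2) ≥ 127·C(z/127, 2) = z(z − 127)/(2·127), giving z² − 127z − 127·52·51 ≤ 0 and hence z ≤ (1/2)[127 + √(16129 + 4·336804)] = (1/2)[127 + √1363345] ≈ (1/2)(127 + 1167.6237) = 647.3118.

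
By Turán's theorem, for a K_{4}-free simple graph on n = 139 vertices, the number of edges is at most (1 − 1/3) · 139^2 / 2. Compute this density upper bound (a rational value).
Turán density bound = (2/3) · 139^2/2 = 19321/3 ≈ 6440.3333

Turán's theorem: ex(n, K_{r+1}) is achieved by the complete r-partite Turán graph T(n, r) with parts as balanced as possible, and is at most (1 − 1/r) · n^2/2. For r = 3, n = 139: the density bound is (2/3) · 19321/2 = 19321/3 ≈ 6440.3333. The integer-valued extremum is e(T(139, 3)) = 6440, which is strictly less than the density bound 19321/3 since 3 ∤ 139 (the parts of T(139, 3) cannot all be equal).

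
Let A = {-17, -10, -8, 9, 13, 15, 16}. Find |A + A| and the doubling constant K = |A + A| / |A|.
K = |A + A| / |A| = 26/7

Enumerate A + A = {a + b : a, b ∈ A}. With |A| = 7, there are |A|^2 = 49 ordered sum pairs; collecting distinct values, A + A = {-34, -27, -25, -20, -18, -16, -8, -4, -2, -1, 1, 3, 5, 6, 7, 8, 18, 22, 24, 25, 26, 28, 29, 30, 31, 32}, so |A + A| = 26. Thus K = 26/7. For comparison, the minimum possible |A + A| over all 7-element sets is 2·7 − 1 = 13 (so min K = 13/7), attained only by arithmetic progressions.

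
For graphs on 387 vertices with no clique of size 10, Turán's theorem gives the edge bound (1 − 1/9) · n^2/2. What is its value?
Turán density bound = (8/9) · 387^2/2 = 66564

Turán's theorem: ex(n, K_{r+1}) is achieved by the complete r-partite Turán graph T(n, r) with parts as balanced as possible, and is at most (1 − 1/r) · n^2/2. For r = 9, n = 387: the density bound is (8/9) · 149769/2 = 66564. Since 9 ∣ 387, the Turán graph T(387, 9) has parts of equal size 43, and its edge count e(T(387, 9)) = 66564 attains the density bound exactly.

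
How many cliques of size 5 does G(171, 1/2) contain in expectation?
E[# K_5] = C(171, 5) · (1/2)^C(5, 2) = 1148619654 / 2^10 = 574309827/512 ≈ 1121698.880859

For each 5-subset S of vertices (there are C(171, 5) = 1148619654 such S), let X_S = 1 if S induces a K_5 (all C(5, 2) = 10 edges present). Then P(X_S = 1) = (1/2)^10 = 1/1024. By linearity of expectation, E[# K_5] = C(171, 5) · (1/2)^10 = 1148619654 / 1024 = 574309827/512 ≈ 1121698.880859.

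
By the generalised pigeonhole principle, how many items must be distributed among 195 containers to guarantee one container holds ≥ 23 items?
n = (23 − 1)·195 + 1 = 4291

By the generalised pigeonhole principle, to guarantee some box contains ≥ r objects we need more than (r − 1) · k objects total. Threshold: n = (r − 1) · k + 1. With r = 23 and k = 195: n = 22 · 195 + 1 = 4290 + 1 = 4291. For n = 4290 = 22 · 195, we can put exactly 22 objects in every box, avoiding 23 in any single one — so 4291 is tight.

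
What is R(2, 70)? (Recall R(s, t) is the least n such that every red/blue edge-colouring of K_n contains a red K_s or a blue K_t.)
R(2, 70) = 70

R(2, k) = k for all k ≥ 2: in a 2-colouring of K_k, either some edge is red (a red K_2) or all edges are blue (a blue K_k). And K_{69} coloured all-blue has no blue K_70, so R(2, 70) > 69. Hence R(2, 70) = 70.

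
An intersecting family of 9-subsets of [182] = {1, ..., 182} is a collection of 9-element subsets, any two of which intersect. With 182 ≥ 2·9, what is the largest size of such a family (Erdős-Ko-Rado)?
max |F| = C(181, 8) = 24421752238950

Erdős-Ko-Rado (1961): when n ≥ 2k, max |F| = C(n−1, k−1). The bound is attained by the star {A : i ∈ A} for any fixed i ∈ [n]. Here C(182−1, 9−1) = C(181, 8) = 24421752238950.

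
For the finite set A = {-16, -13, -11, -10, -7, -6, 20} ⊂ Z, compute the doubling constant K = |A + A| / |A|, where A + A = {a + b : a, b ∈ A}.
K = |A + A| / |A| = 23/7

Enumerate A + A = {a + b : a, b ∈ A}. With |A| = 7, there are |A|^2 = 49 ordered sum pairs; collecting distinct values, A + A = {-32, -29, -27, -26, -24, -23, -22, -21, -20, -19, -18, -17, -16, -14, -13, -12, 4, 7, 9, 10, 13, 14, 40}, so |A + A| = 23. Thus K = 23/7. For comparison, the minimum possible |A + A| over all 7-element sets is 2·7 − 1 = 13 (so min K = 13/7), attained only by arithmetic progressions.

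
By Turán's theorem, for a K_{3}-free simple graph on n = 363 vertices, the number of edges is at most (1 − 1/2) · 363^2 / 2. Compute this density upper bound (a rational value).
Turán density bound = (1/2) · 363^2/2 = 131769/4 ≈ 32942.25

Turán's theorem: ex(n, K_{r+1}) is achieved by the complete r-partite Turán graph T(n, r) with parts as balanced as possible, and is at most (1 − 1/r) · n^2/2. For r = 2, n = 363: the density bound is (1/2) · 131769/2 = 131769/4 ≈ 32942.25. The integer-valued extremum is e(T(363, 2)) = 32942, which is strictly less than the density bound 131769/4 since 2 ∤ 363 (the parts of T(363, 2) cannot all be equal).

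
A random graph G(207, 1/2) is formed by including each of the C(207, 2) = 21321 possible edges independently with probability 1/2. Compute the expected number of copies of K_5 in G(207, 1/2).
E[# K_5] = C(207, 5) · (1/2)^C(5, 2) = 3016729611 / 2^10 ≈ 2946025.010742

For each 5-subset S of vertices (there are C(207, 5) = 3016729611 such S), let X_S = 1 if S induces a K_5 (all C(5, 2) = 10 edges present). Then P(X_S = 1) = (1/2)^10 = 1/1024. By linearity of expectation, E[# K_5] = C(207, 5) · (1/2)^10 = 3016729611 / 1024 ≈ 2946025.010742.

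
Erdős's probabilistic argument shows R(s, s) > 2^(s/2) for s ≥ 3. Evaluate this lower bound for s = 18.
2^(18/2) = 512; so R(18, 18) > 512

Colour each edge of K_n uniformly at random with red/blue. The expected number of monochromatic K_18 is C(n, 18) · 2 · 2^(−C(18,2)). If C(n, 18) · 2^(1 − C(18,2)) < 1, then with positive probability no monochromatic K_18 exists, so R(18, 18) > n. The standard estimate C(n, 18) ≤ n^18/18! shows this inequality holds whenever n ≤ 2^(18/2) (since 18! · 2^(C(18,2) − 1) > 2^(18^2/2) ≥ n^18). Hence R(18, 18) > 2^(18/2) = 512.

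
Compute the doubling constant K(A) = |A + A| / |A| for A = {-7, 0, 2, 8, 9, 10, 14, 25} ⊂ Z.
K = |A + A| / |A| = 31/8

Enumerate A + A = {a + b : a, b ∈ A}. With |A| = 8, there are |A|^2 = 64 ordered sum pairs; collecting distinct values, A + A = {-14, -7, -5, 0, 1, 2, 3, 4, 7, 8, 9, 10, 11, 12, 14, 16, 17, 18, 19, 20, 22, 23, 24, 25, 27, 28, 33, 34, 35, 39, 50}, so |A + A| = 31. Thus K = 31/8. For comparison, the minimum possible |A + A| over all 8-element sets is 2·8 − 1 = 15 (so min K = 15/8), attained only by arithmetic progressions.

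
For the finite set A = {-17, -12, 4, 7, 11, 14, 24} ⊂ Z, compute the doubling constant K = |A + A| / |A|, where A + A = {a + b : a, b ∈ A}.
K = |A + A| / |A| = 26/7

Enumerate A + A = {a + b : a, b ∈ A}. With |A| = 7, there are |A|^2 = 49 ordered sum pairs; collecting distinct values, A + A = {-34, -29, -24, -13, -10, -8, -6, -5, -3, -1, 2, 7, 8, 11, 12, 14, 15, 18, 21, 22, 25, 28, 31, 35, 38, 48}, so |A + A| = 26. Thus K = 26/7. For comparison, the minimum possible |A + A| over all 7-element sets is 2·7 − 1 = 13 (so min K = 13/7), attained only by arithmetic progressions.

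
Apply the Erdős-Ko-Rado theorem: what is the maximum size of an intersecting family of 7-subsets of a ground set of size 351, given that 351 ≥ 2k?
max |F| = C(350, 6) = 2445484347775

The Erdős-Ko-Rado theorem states: for n ≥ 2k, an intersecting family of k-subsets of an n-element set has size at most C(n − 1, k − 1), with equality for 'star' families {A ⊆ [n] : |A| = k, i ∈ A} (fix an element i). For n = 351, k = 7: C(350, 6) = 2445484347775.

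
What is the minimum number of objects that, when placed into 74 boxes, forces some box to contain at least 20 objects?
n = (20 − 1)·74 + 1 = 1407

By the generalised pigeonhole principle, to guarantee some box contains ≥ r objects we need more than (r − 1) · k objects total. Threshold: n = (r − 1) · k + 1. With r = 20 and k = 74: n = 19 · 74 + 1 = 1406 + 1 = 1407. For n = 1406 = 19 · 74, we can put exactly 19 objects in every box, avoiding 20 in any single one — so 1407 is tight.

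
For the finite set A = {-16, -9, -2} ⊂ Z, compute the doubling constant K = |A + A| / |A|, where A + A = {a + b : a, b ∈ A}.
K = |A + A| / |A| = 5/3

Enumerate A + A = {a + b : a, b ∈ A}. With |A| = 3, there are |A|^2 = 9 ordered sum pairs; collecting distinct values, A + A = {-32, -25, -18, -11, -4}, so |A + A| = 5. Thus K = 5/3. Here |A + A| = 2|A| − 1 = 5, the minimum possible — so K = 5/3 is minimal, which holds iff A is an arithmetic progression.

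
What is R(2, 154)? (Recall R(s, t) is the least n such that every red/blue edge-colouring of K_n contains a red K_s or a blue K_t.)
R(2, 154) = 154

R(2, k) = k for all k ≥ 2: in a 2-colouring of K_k, either some edge is red (a red K_2) or all edges are blue (a blue K_k). And K_{153} coloured all-blue has no blue K_154, so R(2, 154) > 153. Hence R(2, 154) = 154.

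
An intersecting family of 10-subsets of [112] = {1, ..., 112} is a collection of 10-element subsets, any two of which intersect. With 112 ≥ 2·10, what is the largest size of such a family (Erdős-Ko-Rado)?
max |F| = C(111, 9) = 5053035978705

The Erdős-Ko-Rado theorem states: for n ≥ 2k, an intersecting family of k-subsets of an n-element set has size at most C(n − 1, k − 1), with equality for 'star' families {A ⊆ [n] : |A| = k, i ∈ A} (fix an element i). For n = 112, k = 10: C(111, 9) = 5053035978705.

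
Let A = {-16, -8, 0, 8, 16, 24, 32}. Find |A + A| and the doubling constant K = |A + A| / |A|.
K = |A + A| / |A| = 13/7

Enumerate A + A = {a + b : a, b ∈ A}. With |A| = 7, there are |A|^2 = 49 ordered sum pairs; collecting distinct values, A + A = {-32, -24, -16, -8, 0, 8, 16, 24, 32, 40, 48, 56, 64}, so |A + A| = 13. Thus K = 13/7. Here |A + A| = 2|A| − 1 = 13, the minimum possible — so K = 13/7 is minimal, which holds iff A is an arithmetic progression.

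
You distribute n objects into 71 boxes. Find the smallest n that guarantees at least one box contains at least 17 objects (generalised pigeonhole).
n = (17 − 1)·71 + 1 = 1137

By the generalised pigeonhole principle, to guarantee some box contains ≥ r objects we need more than (r − 1) · k objects total. Threshold: n = (r − 1) · k + 1. With r = 17 and k = 71: n = 16 · 71 + 1 = 1136 + 1 = 1137. For n = 1136 = 16 · 71, we can put exactly 16 objects in every box, avoiding 17 in any single one — so 1137 is tight.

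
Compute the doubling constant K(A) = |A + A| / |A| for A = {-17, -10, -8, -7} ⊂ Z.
K = |A + A| / |A| = 10/4 = 5/2

Enumerate A + A = {a + b : a, b ∈ A}. With |A| = 4, there are |A|^2 = 16 ordered sum pairs; collecting distinct values, A + A = {-34, -27, -25, -24, -20, -18, -17, -16, -15, -14}, so |A + A| = 10. Thus K = 10/4 = 5/2. For comparison, the minimum possible |A + A| over all 4-element sets is 2·4 − 1 = 7 (so min K = 7/4), attained only by arithmetic progressions.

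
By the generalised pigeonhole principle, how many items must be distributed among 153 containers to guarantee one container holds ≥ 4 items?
n = (4 − 1)·153 + 1 = 460

By the generalised pigeonhole principle, to guarantee some box contains ≥ r objects we need more than (r − 1) · k objects total. Threshold: n = (r − 1) · k + 1. With r = 4 and k = 153: n = 3 · 153 + 1 = 459 + 1 = 460. For n = 459 = 3 · 153, we can put exactly 3 objects in every box, avoiding 4 in any single one — so 460 is tight.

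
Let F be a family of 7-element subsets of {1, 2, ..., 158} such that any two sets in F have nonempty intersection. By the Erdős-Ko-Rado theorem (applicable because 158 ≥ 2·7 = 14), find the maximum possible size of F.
max |F| = C(157, 6) = 18883356492

The Erdős-Ko-Rado theorem states: for n ≥ 2k, an intersecting family of k-subsets of an n-element set has size at most C(n − 1, k − 1), with equality for 'star' families {A ⊆ [n] : |A| = k, i ∈ A} (fix an element i). For n = 158, k = 7: C(157, 6) = 18883356492.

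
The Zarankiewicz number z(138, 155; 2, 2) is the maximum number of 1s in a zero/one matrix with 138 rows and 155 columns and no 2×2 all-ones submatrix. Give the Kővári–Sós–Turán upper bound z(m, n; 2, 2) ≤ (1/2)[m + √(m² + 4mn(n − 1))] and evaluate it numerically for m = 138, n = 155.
z(138, 155; 2, 2) ≤ (1/2)[138 + √(138² + 4·138·155·154)] = (1/2)[138 + √13195284] = 1885.2657

Kővári–Sós–Turán: let r_1, ..., r_138 be the row sums and z = Σ r_i the total number of 1s. Each pair of columns can share at most one row with both entries 1 (else a 2×2 all-ones block appears), so Σ_i C(r_i, 2) ≤ C(155, 2) = 11935. By convexity Σ_i C(r_i, 2) ≥ 138·C(z/138, 2) = z(z − 138)/(2·138), giving z² − 138z − 138·155·154 ≤ 0 and hence z ≤ (1/2)[138 + √(19044 + 4·3294060)] = (1/2)[138 + √13195284] ≈ (1/2)(138 + 3632.5313) = 1885.2657.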